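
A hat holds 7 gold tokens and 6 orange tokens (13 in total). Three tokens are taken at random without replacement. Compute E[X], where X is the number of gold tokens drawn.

21/13

By linearity of expectation, E[X] = Σ P(draw i is gold); by symmetry each draw (even without replacement) has P(gold) = 7/13.
E[X] = 3 · 7/13 = 21/13 ≈ 1.6154.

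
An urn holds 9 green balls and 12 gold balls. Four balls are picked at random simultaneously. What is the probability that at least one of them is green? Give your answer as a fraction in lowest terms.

Use the complement: P(at least one green) = 1 − P(no green).
P(none) = C(12,4)/C(21,4) = 495/5985.
So P = 1 − 495/5985 = 122/133 ≈ 0.9173.

122/133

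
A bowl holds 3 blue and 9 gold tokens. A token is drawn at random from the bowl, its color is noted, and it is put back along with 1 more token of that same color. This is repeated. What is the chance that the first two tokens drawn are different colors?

9/26

Either blue then gold, or gold then blue; after the first draw the total is 13.
P = (3/12)·(9/13) + (9/12)·(3/13) = 9/26 ≈ 0.3462.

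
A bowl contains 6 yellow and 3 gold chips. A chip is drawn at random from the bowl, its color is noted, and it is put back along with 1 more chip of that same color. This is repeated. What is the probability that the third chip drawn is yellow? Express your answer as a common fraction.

2/3

Sum over the four possibilities for the first two draws (yellow/not-yellow each), tracking how the yellow count and total change by +1 per draw.
P(third is yellow) = 2/3 ≈ 0.6667. (In a Pólya urn every draw has the same marginal probability 6/9.)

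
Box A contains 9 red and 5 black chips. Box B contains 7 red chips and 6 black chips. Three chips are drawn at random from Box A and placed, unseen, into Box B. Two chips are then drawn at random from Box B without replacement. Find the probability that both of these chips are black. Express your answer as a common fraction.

33/182

Condition on how many of the transferred chips are black (from Box A: 5 black of 14; then Box B has 16 total).
  0 black: C(5,0)C(9,3)/C(14,3) = 3/13; then P = C(6,2)/C(16,2) = 1/8
  1 black: C(5,1)C(9,2)/C(14,3) = 45/91; then P = C(7,2)/C(16,2) = 7/40
  2 black: C(5,2)C(9,1)/C(14,3) = 45/182; then P = C(8,2)/C(16,2) = 7/30
  3 black: C(5,3)C(9,0)/C(14,3) = 5/182; then P = C(9,2)/C(16,2) = 3/10
P(both black) = 33/182 ≈ 0.1813.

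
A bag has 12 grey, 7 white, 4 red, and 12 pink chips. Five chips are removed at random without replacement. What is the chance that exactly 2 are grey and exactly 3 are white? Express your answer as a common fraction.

Unordered draws without replacement: count favorable combinations over C(35,5).
Favorable = C(12,2) · C(7,3) · C(4,0) · C(12,0) = 2310; total = C(35,5) = 324632.
P = 2310/324632 = 15/2108 ≈ 0.0071.

15/2108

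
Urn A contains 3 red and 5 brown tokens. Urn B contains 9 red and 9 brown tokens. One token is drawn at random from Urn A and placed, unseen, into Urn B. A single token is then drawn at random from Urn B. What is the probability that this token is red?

75/152

Condition on how many of the transferred tokens are red (from Urn A: 3 red of 8; then Urn B has 19 total).
  0 red: C(3,0)C(5,1)/C(8,1) = 5/8; then P = 9/19
  1 red: C(3,1)C(5,0)/C(8,1) = 3/8; then P = 10/19
P(red from Urn B) = 75/152 ≈ 0.4934.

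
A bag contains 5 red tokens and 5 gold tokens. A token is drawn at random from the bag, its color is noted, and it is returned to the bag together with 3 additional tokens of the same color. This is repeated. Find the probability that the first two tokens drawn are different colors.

5/13

Either red then gold, or gold then red; after the first draw the total is 13.
P = (5/10)·(5/13) + (5/10)·(5/13) = 5/13 ≈ 0.3846.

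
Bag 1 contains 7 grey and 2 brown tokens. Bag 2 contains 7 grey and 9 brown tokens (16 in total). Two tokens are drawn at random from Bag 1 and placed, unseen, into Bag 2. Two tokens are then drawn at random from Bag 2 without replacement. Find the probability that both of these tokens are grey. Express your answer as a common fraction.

Condition on how many of the transferred tokens are grey (from Bag 1: 7 grey of 9; then Bag 2 has 18 total).
  0 grey: C(7,0)C(2,2)/C(9,2) = 1/36; then P = C(7,2)/C(18,2) = 7/51
  1 grey: C(7,1)C(2,1)/C(9,2) = 7/18; then P = C(8,2)/C(18,2) = 28/153
  2 grey: C(7,2)C(2,0)/C(9,2) = 7/12; then P = C(9,2)/C(18,2) = 4/17
P(both grey) = 1169/5508 ≈ 0.2122.

1169/5508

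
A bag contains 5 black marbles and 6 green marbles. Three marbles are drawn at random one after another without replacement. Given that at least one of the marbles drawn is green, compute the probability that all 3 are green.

P(all 3 green) = C(6,3)/C(11,3) = 4/33; P(at least one green) = 1 − C(5,3)/C(11,3) = 31/33.
Since 'all 3 green' ⊆ 'at least one green', P(all 3 | at least one) = 4/33 / 31/33 = 4/31 ≈ 0.1290.

4/31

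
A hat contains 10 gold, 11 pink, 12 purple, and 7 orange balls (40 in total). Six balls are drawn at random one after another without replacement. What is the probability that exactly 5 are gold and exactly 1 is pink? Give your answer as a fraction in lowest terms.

Unordered draws without replacement: count favorable combinations over C(40,6).
Favorable = C(10,5) · C(11,1) · C(12,0) · C(7,0) = 2772; total = C(40,6) = 3838380.
P = 2772/3838380 = 33/45695 ≈ 0.0007.

33/45695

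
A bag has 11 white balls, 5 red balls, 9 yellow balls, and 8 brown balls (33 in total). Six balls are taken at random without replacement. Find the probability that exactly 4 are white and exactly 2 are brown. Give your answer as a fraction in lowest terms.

Unordered draws without replacement: count favorable combinations over C(33,6).
Favorable = C(11,4) · C(5,0) · C(9,0) · C(8,2) = 9240; total = C(33,6) = 1107568.
P = 9240/1107568 = 15/1798 ≈ 0.0083.

15/1798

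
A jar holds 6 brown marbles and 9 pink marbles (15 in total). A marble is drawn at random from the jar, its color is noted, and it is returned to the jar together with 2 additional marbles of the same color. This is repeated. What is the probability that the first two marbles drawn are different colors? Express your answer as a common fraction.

36/85

Either brown then pink, or pink then brown; after the first draw the total is 17.
P = (6/15)·(9/17) + (9/15)·(6/17) = 36/85 ≈ 0.4235.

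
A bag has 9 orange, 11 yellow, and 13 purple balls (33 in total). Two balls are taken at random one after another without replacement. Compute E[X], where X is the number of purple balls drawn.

By linearity of expectation, E[X] = Σ P(draw i is purple); by symmetry each draw (even without replacement) has P(purple) = 13/33.
E[X] = 2 · 13/33 = 26/33 ≈ 0.7879.

26/33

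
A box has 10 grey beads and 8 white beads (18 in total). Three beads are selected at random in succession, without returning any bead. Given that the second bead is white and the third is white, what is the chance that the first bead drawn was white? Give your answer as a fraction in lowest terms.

3/8

P(first=white and the second bead is white and the third is white) = (8/18)·(7/17)·(6/16) = 7/102.
P(E) = Σ over first color = 35/306 + 7/102 = 28/153.
By Bayes, P(first=white | E) = 7/102 / 28/153 = 3/8 ≈ 0.3750.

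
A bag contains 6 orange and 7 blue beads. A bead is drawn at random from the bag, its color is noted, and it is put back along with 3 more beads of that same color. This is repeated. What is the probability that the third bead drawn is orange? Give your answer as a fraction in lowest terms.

Sum over the four possibilities for the first two draws (orange/not-orange each), tracking how the orange count and total change by +3 per draw.
P(third is orange) = 6/13 ≈ 0.4615. (In a Pólya urn every draw has the same marginal probability 6/13.)

6/13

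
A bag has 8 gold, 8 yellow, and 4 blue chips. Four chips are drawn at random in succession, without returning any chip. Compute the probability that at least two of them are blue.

Sum the hypergeometric tail for j = 2,…,4 blue chips.
Favorable = C(4,2)·C(16,2) + C(4,3)·C(16,1) + C(4,4)·C(16,0) = 785; total = C(20,4) = 4845.
P = 785/4845 = 157/969 ≈ 0.1620.

157/969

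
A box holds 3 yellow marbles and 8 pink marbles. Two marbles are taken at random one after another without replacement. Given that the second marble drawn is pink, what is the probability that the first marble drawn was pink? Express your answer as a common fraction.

P(first=pink and the second marble drawn is pink) = (8/11)·(7/10) = 28/55.
P(the second marble drawn is pink) = Σ over first color = 12/55 + 28/55 = 8/11.
By Bayes, P(first=pink | the second marble drawn is pink) = 28/55 / 8/11 = 7/10 ≈ 0.7000.

7/10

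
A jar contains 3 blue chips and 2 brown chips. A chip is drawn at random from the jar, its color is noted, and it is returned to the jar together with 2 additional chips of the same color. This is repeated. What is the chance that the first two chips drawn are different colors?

12/35

Either blue then brown, or brown then blue; after the first draw the total is 7.
P = (3/5)·(2/7) + (2/5)·(3/7) = 12/35 ≈ 0.3429.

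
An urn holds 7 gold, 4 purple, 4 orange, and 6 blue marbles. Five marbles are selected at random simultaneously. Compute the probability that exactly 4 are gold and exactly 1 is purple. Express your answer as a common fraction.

Unordered draws without replacement: count favorable combinations over C(21,5).
Favorable = C(7,4) · C(4,1) · C(4,0) · C(6,0) = 140; total = C(21,5) = 20349.
P = 140/20349 = 20/2907 ≈ 0.0069.

20/2907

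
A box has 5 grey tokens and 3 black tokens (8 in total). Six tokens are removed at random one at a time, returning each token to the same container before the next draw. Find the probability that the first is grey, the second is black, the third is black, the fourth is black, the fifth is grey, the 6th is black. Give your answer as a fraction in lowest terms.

2025/262144

Multiply the conditional probability of each draw in order, with replacement (the composition resets each draw).
P = (5/8) · (3/8) · (3/8) · (3/8) · (5/8) · (3/8) = 2025/262144 ≈ 0.0077.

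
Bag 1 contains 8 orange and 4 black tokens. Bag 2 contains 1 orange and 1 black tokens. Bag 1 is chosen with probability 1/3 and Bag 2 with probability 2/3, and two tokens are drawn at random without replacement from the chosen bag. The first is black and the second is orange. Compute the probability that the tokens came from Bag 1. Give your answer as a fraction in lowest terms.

P(E | Bag 1) = 8/33; P(E | Bag 2) = 1/2.
P(E) = 1/3·8/33 + 2/3·1/2 = 41/99.
By Bayes' rule, P(Bag 1 | E) = 8/99 / 41/99 = 8/41 ≈ 0.1951.

8/41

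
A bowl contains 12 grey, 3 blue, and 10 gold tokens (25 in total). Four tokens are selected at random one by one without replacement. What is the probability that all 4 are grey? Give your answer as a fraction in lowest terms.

9/230

Unordered draws without replacement: count favorable combinations over C(25,4).
Favorable = C(12,4) · C(3,0) · C(10,0) = 495; total = C(25,4) = 12650.
P = 495/12650 = 9/230 ≈ 0.0391.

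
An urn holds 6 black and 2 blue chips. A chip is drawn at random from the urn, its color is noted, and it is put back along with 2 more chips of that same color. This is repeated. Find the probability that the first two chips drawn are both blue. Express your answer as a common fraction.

1/10

After a blue draw the urn holds 4 blue out of 10.
P = (2/8)·(4/10) = 1/10 ≈ 0.1000.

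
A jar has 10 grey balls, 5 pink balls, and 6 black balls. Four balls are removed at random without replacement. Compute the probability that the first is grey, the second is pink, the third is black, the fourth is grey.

5/266

Multiply the conditional probability of each draw in order, without replacement, so each draw removes one from its color and from the total.
P = (10/21) · (5/20) · (6/19) · (9/18) = 5/266 ≈ 0.0188.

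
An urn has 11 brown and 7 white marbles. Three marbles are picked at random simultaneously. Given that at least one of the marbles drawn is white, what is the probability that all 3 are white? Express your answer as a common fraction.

5/93

P(all 3 white) = C(7,3)/C(18,3) = 35/816; P(at least one white) = 1 − C(11,3)/C(18,3) = 217/272.
Since 'all 3 white' ⊆ 'at least one white', P(all 3 | at least one) = 35/816 / 217/272 = 5/93 ≈ 0.0538.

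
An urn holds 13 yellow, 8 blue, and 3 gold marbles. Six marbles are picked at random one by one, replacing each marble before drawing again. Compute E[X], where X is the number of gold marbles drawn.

By linearity of expectation, E[X] = Σ P(draw i is gold); each independent draw has P(gold) = 3/24.
E[X] = 6 · 3/24 = 3/4 ≈ 0.7500.

3/4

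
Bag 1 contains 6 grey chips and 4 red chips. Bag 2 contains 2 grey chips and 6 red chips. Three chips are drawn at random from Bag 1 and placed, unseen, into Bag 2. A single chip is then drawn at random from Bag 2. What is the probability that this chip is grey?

Condition on how many of the transferred chips are grey (from Bag 1: 6 grey of 10; then Bag 2 has 11 total).
  0 grey: C(6,0)C(4,3)/C(10,3) = 1/30; then P = 2/11
  1 grey: C(6,1)C(4,2)/C(10,3) = 3/10; then P = 3/11
  2 grey: C(6,2)C(4,1)/C(10,3) = 1/2; then P = 4/11
  3 grey: C(6,3)C(4,0)/C(10,3) = 1/6; then P = 5/11
P(grey from Bag 2) = 19/55 ≈ 0.3455.

19/55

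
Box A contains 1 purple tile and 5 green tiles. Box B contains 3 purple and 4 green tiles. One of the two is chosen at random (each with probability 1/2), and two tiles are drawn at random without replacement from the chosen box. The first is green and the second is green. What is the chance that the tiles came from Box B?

P(E | Box A) = 2/3; P(E | Box B) = 2/7.
P(E) = 1/2·2/3 + 1/2·2/7 = 10/21.
By Bayes' rule, P(Box B | E) = 1/7 / 10/21 = 3/10 ≈ 0.3000.

3/10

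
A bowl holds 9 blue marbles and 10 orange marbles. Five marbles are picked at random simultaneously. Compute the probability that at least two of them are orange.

569/646

Sum the hypergeometric tail for j = 2,…,5 orange marbles.
Favorable = C(10,2)·C(9,3) + C(10,3)·C(9,2) + C(10,4)·C(9,1) + C(10,5)·C(9,0) = 10242; total = C(19,5) = 11628.
P = 10242/11628 = 569/646 ≈ 0.8808.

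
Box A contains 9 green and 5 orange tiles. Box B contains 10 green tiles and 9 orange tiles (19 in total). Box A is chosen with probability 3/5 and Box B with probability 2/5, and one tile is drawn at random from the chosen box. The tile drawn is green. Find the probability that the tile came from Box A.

513/793

P(green | Box A) = 9/14; P(green | Box B) = 10/19.
P(green) = 3/5·9/14 + 2/5·10/19 = 793/1330.
By Bayes' rule, P(Box A | green) = 27/70 / 793/1330 = 513/793 ≈ 0.6469.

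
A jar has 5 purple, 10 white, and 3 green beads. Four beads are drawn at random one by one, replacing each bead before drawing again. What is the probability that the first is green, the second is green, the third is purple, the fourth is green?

5/3888

Multiply the conditional probability of each draw in order, with replacement (the composition resets each draw).
P = (3/18) · (3/18) · (5/18) · (3/18) = 5/3888 ≈ 0.0013.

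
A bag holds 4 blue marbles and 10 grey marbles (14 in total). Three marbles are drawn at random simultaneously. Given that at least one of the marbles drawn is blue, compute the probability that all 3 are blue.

1/61

P(all 3 blue) = C(4,3)/C(14,3) = 1/91; P(at least one blue) = 1 − C(10,3)/C(14,3) = 61/91.
Since 'all 3 blue' ⊆ 'at least one blue', P(all 3 | at least one) = 1/91 / 61/91 = 1/61 ≈ 0.0164.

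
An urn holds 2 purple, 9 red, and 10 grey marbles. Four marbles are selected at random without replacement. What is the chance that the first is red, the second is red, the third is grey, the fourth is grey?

Multiply the conditional probability of each draw in order, without replacement, so each draw removes one from its color and from the total.
P = (9/21) · (8/20) · (10/19) · (9/18) = 6/133 ≈ 0.0451.

6/133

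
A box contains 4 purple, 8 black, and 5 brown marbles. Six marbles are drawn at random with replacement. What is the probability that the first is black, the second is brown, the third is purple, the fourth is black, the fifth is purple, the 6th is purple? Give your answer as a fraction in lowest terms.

20480/24137569

Multiply the conditional probability of each draw in order, with replacement (the composition resets each draw).
P = (8/17) · (5/17) · (4/17) · (8/17) · (4/17) · (4/17) = 20480/24137569 ≈ 0.0008.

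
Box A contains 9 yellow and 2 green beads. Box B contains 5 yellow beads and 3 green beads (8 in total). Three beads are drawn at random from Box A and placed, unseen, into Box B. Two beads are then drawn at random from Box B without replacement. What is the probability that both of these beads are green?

Condition on how many of the transferred beads are green (from Box A: 2 green of 11; then Box B has 11 total).
  0 green: C(2,0)C(9,3)/C(11,3) = 28/55; then P = C(3,2)/C(11,2) = 3/55
  1 green: C(2,1)C(9,2)/C(11,3) = 24/55; then P = C(4,2)/C(11,2) = 6/55
  2 green: C(2,2)C(9,1)/C(11,3) = 3/55; then P = C(5,2)/C(11,2) = 2/11
P(both green) = 258/3025 ≈ 0.0853.

258/3025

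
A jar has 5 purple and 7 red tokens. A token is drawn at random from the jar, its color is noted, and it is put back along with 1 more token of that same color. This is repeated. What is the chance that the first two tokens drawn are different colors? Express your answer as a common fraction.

Either red then purple, or purple then red; after the first draw the total is 13.
P = (7/12)·(5/13) + (5/12)·(7/13) = 35/78 ≈ 0.4487.

35/78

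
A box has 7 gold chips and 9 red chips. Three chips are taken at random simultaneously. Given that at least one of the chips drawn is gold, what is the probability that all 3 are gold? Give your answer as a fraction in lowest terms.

5/68

P(all 3 gold) = C(7,3)/C(16,3) = 1/16; P(at least one gold) = 1 − C(9,3)/C(16,3) = 17/20.
Since 'all 3 gold' ⊆ 'at least one gold', P(all 3 | at least one) = 1/16 / 17/20 = 5/68 ≈ 0.0735.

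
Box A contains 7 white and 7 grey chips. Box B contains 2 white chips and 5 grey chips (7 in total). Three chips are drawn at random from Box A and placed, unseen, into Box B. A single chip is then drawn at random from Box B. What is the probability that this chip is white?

7/20

Condition on how many of the transferred chips are white (from Box A: 7 white of 14; then Box B has 10 total).
  0 white: C(7,0)C(7,3)/C(14,3) = 5/52; then P = 2/10
  1 white: C(7,1)C(7,2)/C(14,3) = 21/52; then P = 3/10
  2 white: C(7,2)C(7,1)/C(14,3) = 21/52; then P = 4/10
  3 white: C(7,3)C(7,0)/C(14,3) = 5/52; then P = 5/10
P(white from Box B) = 7/20 ≈ 0.3500.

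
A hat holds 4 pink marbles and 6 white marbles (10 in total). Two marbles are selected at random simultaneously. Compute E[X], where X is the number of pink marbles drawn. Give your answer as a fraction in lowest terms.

By linearity of expectation, E[X] = Σ P(draw i is pink); by symmetry each draw (even without replacement) has P(pink) = 4/10.
E[X] = 2 · 4/10 = 4/5 ≈ 0.8000.

4/5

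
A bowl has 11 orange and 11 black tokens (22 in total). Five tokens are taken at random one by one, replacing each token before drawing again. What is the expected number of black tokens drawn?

By linearity of expectation, E[X] = Σ P(draw i is black); each independent draw has P(black) = 11/22.
E[X] = 5 · 11/22 = 5/2 ≈ 2.5000.

5/2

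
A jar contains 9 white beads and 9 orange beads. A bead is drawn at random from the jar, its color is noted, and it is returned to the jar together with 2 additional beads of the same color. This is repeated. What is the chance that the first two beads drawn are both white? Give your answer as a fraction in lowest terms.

After a white draw the jar holds 11 white out of 20.
P = (9/18)·(11/20) = 11/40 ≈ 0.2750.

11/40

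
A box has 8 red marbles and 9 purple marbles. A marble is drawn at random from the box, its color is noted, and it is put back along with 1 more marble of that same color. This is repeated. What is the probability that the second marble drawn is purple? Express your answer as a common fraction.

Condition on the first draw. If first is purple (prob 9/17), second-purple has prob (10)/(18); if not (prob 8/17), it has prob 9/(18).
P = (9/17)·(10/18) + (8/17)·(9/18) = 9/17 ≈ 0.5294.

9/17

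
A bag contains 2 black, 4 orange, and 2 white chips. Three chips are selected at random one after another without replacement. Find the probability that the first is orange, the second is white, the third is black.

Multiply the conditional probability of each draw in order, without replacement, so each draw removes one from its color and from the total.
P = (4/8) · (2/7) · (2/6) = 1/21 ≈ 0.0476.

1/21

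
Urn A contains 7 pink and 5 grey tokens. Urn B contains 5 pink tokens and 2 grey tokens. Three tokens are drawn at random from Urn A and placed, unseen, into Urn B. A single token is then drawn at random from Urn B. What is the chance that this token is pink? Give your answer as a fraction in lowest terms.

27/40

Condition on how many of the transferred tokens are pink (from Urn A: 7 pink of 12; then Urn B has 10 total).
  0 pink: C(7,0)C(5,3)/C(12,3) = 1/22; then P = 5/10
  1 pink: C(7,1)C(5,2)/C(12,3) = 7/22; then P = 6/10
  2 pink: C(7,2)C(5,1)/C(12,3) = 21/44; then P = 7/10
  3 pink: C(7,3)C(5,0)/C(12,3) = 7/44; then P = 8/10
P(pink from Urn B) = 27/40 ≈ 0.6750.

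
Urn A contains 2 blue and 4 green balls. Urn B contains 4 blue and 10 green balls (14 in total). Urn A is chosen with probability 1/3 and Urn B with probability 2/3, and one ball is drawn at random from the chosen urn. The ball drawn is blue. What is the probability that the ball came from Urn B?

P(blue | Urn A) = 1/3; P(blue | Urn B) = 2/7.
P(blue) = 1/3·1/3 + 2/3·2/7 = 19/63.
By Bayes' rule, P(Urn B | blue) = 4/21 / 19/63 = 12/19 ≈ 0.6316.

12/19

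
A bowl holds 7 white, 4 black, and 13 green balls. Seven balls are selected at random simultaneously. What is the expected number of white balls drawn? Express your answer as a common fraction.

49/24

By linearity of expectation, E[X] = Σ P(draw i is white); by symmetry each draw (even without replacement) has P(white) = 7/24.
E[X] = 7 · 7/24 = 49/24 ≈ 2.0417.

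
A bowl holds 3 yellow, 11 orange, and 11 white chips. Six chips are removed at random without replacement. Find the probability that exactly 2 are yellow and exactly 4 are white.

9/1610

Unordered draws without replacement: count favorable combinations over C(25,6).
Favorable = C(3,2) · C(11,0) · C(11,4) = 990; total = C(25,6) = 177100.
P = 990/177100 = 9/1610 ≈ 0.0056.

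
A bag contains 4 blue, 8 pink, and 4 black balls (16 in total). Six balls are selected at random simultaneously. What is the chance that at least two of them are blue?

Sum the hypergeometric tail for j = 2,…,4 blue balls.
Favorable = C(4,2)·C(12,4) + C(4,3)·C(12,3) + C(4,4)·C(12,2) = 3916; total = C(16,6) = 8008.
P = 3916/8008 = 89/182 ≈ 0.4890.

89/182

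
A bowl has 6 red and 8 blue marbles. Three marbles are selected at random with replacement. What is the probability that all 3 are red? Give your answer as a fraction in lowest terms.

Multiply the conditional probability of each draw in order, with replacement (the composition resets each draw).
P = (6/14) · (6/14) · (6/14) = 27/343 ≈ 0.0787.

27/343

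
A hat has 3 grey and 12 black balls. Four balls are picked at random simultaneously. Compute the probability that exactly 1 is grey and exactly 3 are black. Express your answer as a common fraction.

Unordered draws without replacement: count favorable combinations over C(15,4).
Favorable = C(3,1) · C(12,3) = 660; total = C(15,4) = 1365.
P = 660/1365 = 44/91 ≈ 0.4835.

44/91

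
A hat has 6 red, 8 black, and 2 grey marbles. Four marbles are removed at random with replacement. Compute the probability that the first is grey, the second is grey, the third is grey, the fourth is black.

Multiply the conditional probability of each draw in order, with replacement (the composition resets each draw).
P = (2/16) · (2/16) · (2/16) · (8/16) = 1/1024 ≈ 0.0010.

1/1024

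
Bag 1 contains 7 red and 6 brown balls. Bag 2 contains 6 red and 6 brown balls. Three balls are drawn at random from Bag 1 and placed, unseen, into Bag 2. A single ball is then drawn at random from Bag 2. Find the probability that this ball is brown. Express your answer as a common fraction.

Condition on how many of the transferred balls are brown (from Bag 1: 6 brown of 13; then Bag 2 has 15 total).
  0 brown: C(6,0)C(7,3)/C(13,3) = 35/286; then P = 6/15
  1 brown: C(6,1)C(7,2)/C(13,3) = 63/143; then P = 7/15
  2 brown: C(6,2)C(7,1)/C(13,3) = 105/286; then P = 8/15
  3 brown: C(6,3)C(7,0)/C(13,3) = 10/143; then P = 9/15
P(brown from Bag 2) = 32/65 ≈ 0.4923.

32/65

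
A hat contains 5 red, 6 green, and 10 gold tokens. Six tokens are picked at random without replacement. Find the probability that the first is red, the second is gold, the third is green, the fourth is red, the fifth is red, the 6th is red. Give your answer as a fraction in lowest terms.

5/27132

Multiply the conditional probability of each draw in order, without replacement, so each draw removes one from its color and from the total.
P = (5/21) · (10/20) · (6/19) · (4/18) · (3/17) · (2/16) = 5/27132 ≈ 0.0002.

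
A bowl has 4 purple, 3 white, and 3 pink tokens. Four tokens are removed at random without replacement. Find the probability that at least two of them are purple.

23/42

Sum the hypergeometric tail for j = 2,…,4 purple tokens.
Favorable = C(4,2)·C(6,2) + C(4,3)·C(6,1) + C(4,4)·C(6,0) = 115; total = C(10,4) = 210.
P = 115/210 = 23/42 ≈ 0.5476.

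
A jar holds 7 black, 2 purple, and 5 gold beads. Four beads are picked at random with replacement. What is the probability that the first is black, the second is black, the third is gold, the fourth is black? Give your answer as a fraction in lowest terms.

Multiply the conditional probability of each draw in order, with replacement (the composition resets each draw).
P = (7/14) · (7/14) · (5/14) · (7/14) = 5/112 ≈ 0.0446.

5/112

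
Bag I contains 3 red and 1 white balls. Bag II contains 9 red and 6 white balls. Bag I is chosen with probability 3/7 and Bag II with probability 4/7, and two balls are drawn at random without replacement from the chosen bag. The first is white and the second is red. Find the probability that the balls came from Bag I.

35/83

P(E | Bag I) = 1/4; P(E | Bag II) = 9/35.
P(E) = 3/7·1/4 + 4/7·9/35 = 249/980.
By Bayes' rule, P(Bag I | E) = 3/28 / 249/980 = 35/83 ≈ 0.4217.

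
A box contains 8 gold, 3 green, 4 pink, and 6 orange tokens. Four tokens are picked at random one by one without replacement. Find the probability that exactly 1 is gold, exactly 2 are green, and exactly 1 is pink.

32/1995

Unordered draws without replacement: count favorable combinations over C(21,4).
Favorable = C(8,1) · C(3,2) · C(4,1) · C(6,0) = 96; total = C(21,4) = 5985.
P = 96/5985 = 32/1995 ≈ 0.0160.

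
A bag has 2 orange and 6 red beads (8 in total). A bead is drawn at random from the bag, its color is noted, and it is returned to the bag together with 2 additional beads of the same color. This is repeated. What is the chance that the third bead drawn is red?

Sum over the four possibilities for the first two draws (red/not-red each), tracking how the red count and total change by +2 per draw.
P(third is red) = 3/4 ≈ 0.7500. (In a Pólya urn every draw has the same marginal probability 6/8.)

3/4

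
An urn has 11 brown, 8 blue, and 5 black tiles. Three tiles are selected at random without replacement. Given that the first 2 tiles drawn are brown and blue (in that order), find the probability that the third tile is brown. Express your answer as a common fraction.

5/11

After removing 1 brown, 1 blue, the urn has 10 brown out of 22 remaining.
P(third is brown | given) = 10/22 = 5/11 ≈ 0.4545.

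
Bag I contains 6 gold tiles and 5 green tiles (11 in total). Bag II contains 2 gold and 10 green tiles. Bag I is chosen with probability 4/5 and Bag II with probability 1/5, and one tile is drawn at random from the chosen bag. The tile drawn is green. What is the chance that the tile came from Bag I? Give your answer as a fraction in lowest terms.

24/35

P(green | Bag I) = 5/11; P(green | Bag II) = 5/6.
P(green) = 4/5·5/11 + 1/5·5/6 = 35/66.
By Bayes' rule, P(Bag I | green) = 4/11 / 35/66 = 24/35 ≈ 0.6857.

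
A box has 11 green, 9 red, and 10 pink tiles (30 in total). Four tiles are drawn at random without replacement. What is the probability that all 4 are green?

Unordered draws without replacement: count favorable combinations over C(30,4).
Favorable = C(11,4) · C(9,0) · C(10,0) = 330; total = C(30,4) = 27405.
P = 330/27405 = 22/1827 ≈ 0.0120.

22/1827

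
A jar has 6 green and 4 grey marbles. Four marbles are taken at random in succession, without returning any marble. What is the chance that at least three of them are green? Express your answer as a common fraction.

Sum the hypergeometric tail for j = 3,…,4 green marbles.
Favorable = C(6,3)·C(4,1) + C(6,4)·C(4,0) = 95; total = C(10,4) = 210.
P = 95/210 = 19/42 ≈ 0.4524.

19/42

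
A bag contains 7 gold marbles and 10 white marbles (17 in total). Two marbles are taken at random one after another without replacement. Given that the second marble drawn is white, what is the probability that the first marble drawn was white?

P(first=white and the second marble drawn is white) = (10/17)·(9/16) = 45/136.
P(the second marble drawn is white) = Σ over first color = 35/136 + 45/136 = 10/17.
By Bayes, P(first=white | the second marble drawn is white) = 45/136 / 10/17 = 9/16 ≈ 0.5625.

9/16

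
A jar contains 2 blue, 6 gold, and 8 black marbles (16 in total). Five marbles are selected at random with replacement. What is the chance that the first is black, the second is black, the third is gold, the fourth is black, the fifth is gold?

9/512

Multiply the conditional probability of each draw in order, with replacement (the composition resets each draw).
P = (8/16) · (8/16) · (6/16) · (8/16) · (6/16) = 9/512 ≈ 0.0176.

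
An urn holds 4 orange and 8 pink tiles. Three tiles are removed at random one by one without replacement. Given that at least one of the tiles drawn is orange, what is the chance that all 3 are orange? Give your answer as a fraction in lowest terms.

P(all 3 orange) = C(4,3)/C(12,3) = 1/55; P(at least one orange) = 1 − C(8,3)/C(12,3) = 41/55.
Since 'all 3 orange' ⊆ 'at least one orange', P(all 3 | at least one) = 1/55 / 41/55 = 1/41 ≈ 0.0244.

1/41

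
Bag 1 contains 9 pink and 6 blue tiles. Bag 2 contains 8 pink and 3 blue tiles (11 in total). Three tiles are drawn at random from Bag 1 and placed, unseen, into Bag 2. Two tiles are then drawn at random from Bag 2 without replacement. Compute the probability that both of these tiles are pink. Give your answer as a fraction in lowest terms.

304/637

Condition on how many of the transferred tiles are pink (from Bag 1: 9 pink of 15; then Bag 2 has 14 total).
  0 pink: C(9,0)C(6,3)/C(15,3) = 4/91; then P = C(8,2)/C(14,2) = 4/13
  1 pink: C(9,1)C(6,2)/C(15,3) = 27/91; then P = C(9,2)/C(14,2) = 36/91
  2 pink: C(9,2)C(6,1)/C(15,3) = 216/455; then P = C(10,2)/C(14,2) = 45/91
  3 pink: C(9,3)C(6,0)/C(15,3) = 12/65; then P = C(11,2)/C(14,2) = 55/91
P(both pink) = 304/637 ≈ 0.4772.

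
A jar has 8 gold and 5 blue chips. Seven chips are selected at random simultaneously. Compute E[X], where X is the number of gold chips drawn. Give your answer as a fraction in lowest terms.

56/13

By linearity of expectation, E[X] = Σ P(draw i is gold); by symmetry each draw (even without replacement) has P(gold) = 8/13.
E[X] = 7 · 8/13 = 56/13 ≈ 4.3077.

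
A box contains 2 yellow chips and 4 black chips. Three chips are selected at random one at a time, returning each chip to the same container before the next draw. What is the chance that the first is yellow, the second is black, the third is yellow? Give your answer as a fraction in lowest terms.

Multiply the conditional probability of each draw in order, with replacement (the composition resets each draw).
P = (2/6) · (4/6) · (2/6) = 2/27 ≈ 0.0741.

2/27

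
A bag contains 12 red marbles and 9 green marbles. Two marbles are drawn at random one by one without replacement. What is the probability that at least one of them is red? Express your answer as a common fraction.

29/35

Use the complement: P(at least one red) = 1 − P(no red).
P(none) = C(9,2)/C(21,2) = 36/210.
So P = 1 − 36/210 = 29/35 ≈ 0.8286.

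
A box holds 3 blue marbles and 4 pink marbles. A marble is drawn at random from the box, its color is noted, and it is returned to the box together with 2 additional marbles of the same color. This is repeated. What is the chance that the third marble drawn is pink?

4/7

Sum over the four possibilities for the first two draws (pink/not-pink each), tracking how the pink count and total change by +2 per draw.
P(third is pink) = 4/7 ≈ 0.5714. (In a Pólya urn every draw has the same marginal probability 4/7.)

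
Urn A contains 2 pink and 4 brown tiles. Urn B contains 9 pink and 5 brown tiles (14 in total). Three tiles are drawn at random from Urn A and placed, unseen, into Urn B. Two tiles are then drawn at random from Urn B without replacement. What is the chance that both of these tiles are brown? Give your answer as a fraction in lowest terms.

Condition on how many of the transferred tiles are brown (from Urn A: 4 brown of 6; then Urn B has 17 total).
  1 brown: C(4,1)C(2,2)/C(6,3) = 1/5; then P = C(6,2)/C(17,2) = 15/136
  2 brown: C(4,2)C(2,1)/C(6,3) = 3/5; then P = C(7,2)/C(17,2) = 21/136
  3 brown: C(4,3)C(2,0)/C(6,3) = 1/5; then P = C(8,2)/C(17,2) = 7/34
P(both brown) = 53/340 ≈ 0.1559.

53/340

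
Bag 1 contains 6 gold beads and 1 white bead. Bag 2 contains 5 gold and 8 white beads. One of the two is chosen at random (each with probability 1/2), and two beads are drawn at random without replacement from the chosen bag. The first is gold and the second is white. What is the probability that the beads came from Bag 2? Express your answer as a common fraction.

70/109

P(E | Bag 1) = 1/7; P(E | Bag 2) = 10/39.
P(E) = 1/2·1/7 + 1/2·10/39 = 109/546.
By Bayes' rule, P(Bag 2 | E) = 5/39 / 109/546 = 70/109 ≈ 0.6422.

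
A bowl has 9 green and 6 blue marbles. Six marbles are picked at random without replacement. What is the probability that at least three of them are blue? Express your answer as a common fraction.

Sum the hypergeometric tail for j = 3,…,6 blue marbles.
Favorable = C(6,3)·C(9,3) + C(6,4)·C(9,2) + C(6,5)·C(9,1) + C(6,6)·C(9,0) = 2275; total = C(15,6) = 5005.
P = 2275/5005 = 5/11 ≈ 0.4545.

5/11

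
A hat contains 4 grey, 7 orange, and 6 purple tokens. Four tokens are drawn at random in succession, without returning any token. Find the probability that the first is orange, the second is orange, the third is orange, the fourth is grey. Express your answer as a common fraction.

Multiply the conditional probability of each draw in order, without replacement, so each draw removes one from its color and from the total.
P = (7/17) · (6/16) · (5/15) · (4/14) = 1/68 ≈ 0.0147.

1/68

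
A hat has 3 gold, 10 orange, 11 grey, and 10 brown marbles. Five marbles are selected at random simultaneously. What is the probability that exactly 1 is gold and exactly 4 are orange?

Unordered draws without replacement: count favorable combinations over C(34,5).
Favorable = C(3,1) · C(10,4) · C(11,0) · C(10,0) = 630; total = C(34,5) = 278256.
P = 630/278256 = 105/46376 ≈ 0.0023.

105/46376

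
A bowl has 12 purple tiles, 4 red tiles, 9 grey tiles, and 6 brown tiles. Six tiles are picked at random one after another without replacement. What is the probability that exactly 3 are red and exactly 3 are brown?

80/736281

Unordered draws without replacement: count favorable combinations over C(31,6).
Favorable = C(12,0) · C(4,3) · C(9,0) · C(6,3) = 80; total = C(31,6) = 736281.
P = 80/736281 = 80/736281 ≈ 0.0001.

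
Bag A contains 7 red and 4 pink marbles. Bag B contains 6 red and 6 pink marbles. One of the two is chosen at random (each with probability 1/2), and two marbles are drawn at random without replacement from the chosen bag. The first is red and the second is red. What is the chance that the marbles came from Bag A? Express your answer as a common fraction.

42/67

P(E | Bag A) = 21/55; P(E | Bag B) = 5/22.
P(E) = 1/2·21/55 + 1/2·5/22 = 67/220.
By Bayes' rule, P(Bag A | E) = 21/110 / 67/220 = 42/67 ≈ 0.6269.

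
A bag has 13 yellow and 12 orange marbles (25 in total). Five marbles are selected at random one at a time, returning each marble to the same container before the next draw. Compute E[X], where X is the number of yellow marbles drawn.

By linearity of expectation, E[X] = Σ P(draw i is yellow); each independent draw has P(yellow) = 13/25.
E[X] = 5 · 13/25 = 13/5 ≈ 2.6000.

13/5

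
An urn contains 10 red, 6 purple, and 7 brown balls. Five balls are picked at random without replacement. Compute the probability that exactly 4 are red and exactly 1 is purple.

180/4807

Unordered draws without replacement: count favorable combinations over C(23,5).
Favorable = C(10,4) · C(6,1) · C(7,0) = 1260; total = C(23,5) = 33649.
P = 1260/33649 = 180/4807 ≈ 0.0374.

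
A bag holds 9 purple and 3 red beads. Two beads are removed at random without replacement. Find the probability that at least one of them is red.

Use the complement: P(at least one red) = 1 − P(no red).
P(none) = C(9,2)/C(12,2) = 36/66.
So P = 1 − 36/66 = 5/11 ≈ 0.4545.

5/11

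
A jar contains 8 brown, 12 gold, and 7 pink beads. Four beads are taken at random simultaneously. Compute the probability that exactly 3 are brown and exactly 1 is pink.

196/8775

Unordered draws without replacement: count favorable combinations over C(27,4).
Favorable = C(8,3) · C(12,0) · C(7,1) = 392; total = C(27,4) = 17550.
P = 392/17550 = 196/8775 ≈ 0.0223.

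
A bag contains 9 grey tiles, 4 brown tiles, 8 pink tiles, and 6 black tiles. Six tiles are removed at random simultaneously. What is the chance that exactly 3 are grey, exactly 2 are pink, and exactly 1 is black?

784/16445

Unordered draws without replacement: count favorable combinations over C(27,6).
Favorable = C(9,3) · C(4,0) · C(8,2) · C(6,1) = 14112; total = C(27,6) = 296010.
P = 14112/296010 = 784/16445 ≈ 0.0477.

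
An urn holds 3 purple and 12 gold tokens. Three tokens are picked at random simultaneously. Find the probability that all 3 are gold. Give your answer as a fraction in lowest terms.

44/91

Unordered draws without replacement: count favorable combinations over C(15,3).
Favorable = C(3,0) · C(12,3) = 220; total = C(15,3) = 455.
P = 220/455 = 44/91 ≈ 0.4835.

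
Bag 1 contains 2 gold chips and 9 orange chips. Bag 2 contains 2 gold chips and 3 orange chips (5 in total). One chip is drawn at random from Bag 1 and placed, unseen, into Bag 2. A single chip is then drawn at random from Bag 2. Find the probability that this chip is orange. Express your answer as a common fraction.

7/11

Condition on how many of the transferred chips are orange (from Bag 1: 9 orange of 11; then Bag 2 has 6 total).
  0 orange: C(9,0)C(2,1)/C(11,1) = 2/11; then P = 3/6
  1 orange: C(9,1)C(2,0)/C(11,1) = 9/11; then P = 4/6
P(orange from Bag 2) = 7/11 ≈ 0.6364.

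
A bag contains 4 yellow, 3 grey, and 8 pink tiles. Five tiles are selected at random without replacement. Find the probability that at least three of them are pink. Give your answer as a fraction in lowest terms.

82/143

Sum the hypergeometric tail for j = 3,…,5 pink tiles.
Favorable = C(8,3)·C(7,2) + C(8,4)·C(7,1) + C(8,5)·C(7,0) = 1722; total = C(15,5) = 3003.
P = 1722/3003 = 82/143 ≈ 0.5734.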